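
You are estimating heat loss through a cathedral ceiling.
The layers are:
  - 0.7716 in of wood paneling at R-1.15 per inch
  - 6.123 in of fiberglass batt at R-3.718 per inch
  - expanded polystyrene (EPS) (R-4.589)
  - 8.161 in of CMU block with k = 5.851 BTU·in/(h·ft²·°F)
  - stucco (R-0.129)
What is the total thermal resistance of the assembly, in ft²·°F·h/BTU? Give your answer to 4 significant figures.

0.7716 × 1.15 = 0.88734
6.123 × 3.718 = 22.765
8.161/5.851 = 1.3948
R_total = 0.88734 + 22.765 + 4.589 + 1.3948 + 0.129 = 29.765 ft²·°F·h/BTU

29.77 ft²·°F·h/BTU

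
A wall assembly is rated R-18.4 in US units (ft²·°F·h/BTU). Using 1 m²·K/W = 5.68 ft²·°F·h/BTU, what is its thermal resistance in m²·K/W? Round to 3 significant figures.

R_SI = 18.4/5.68 = 3.239

3.24 m²·K/W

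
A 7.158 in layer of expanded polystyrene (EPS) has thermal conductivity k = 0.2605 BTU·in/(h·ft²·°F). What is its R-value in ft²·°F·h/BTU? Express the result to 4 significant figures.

R = L/k = 7.158/0.2605 = 27.478 ft²·°F·h/BTU

27.48 ft²·°F·h/BTU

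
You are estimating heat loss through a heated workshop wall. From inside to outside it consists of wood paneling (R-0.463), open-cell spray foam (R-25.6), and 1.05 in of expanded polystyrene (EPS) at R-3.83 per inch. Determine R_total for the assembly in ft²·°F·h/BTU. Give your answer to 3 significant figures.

1.05 × 3.83 = 4.022
R_total = 0.463 + 25.6 + 4.022 = 30.08 ft²·°F·h/BTU

30.1 ft²·°F·h/BTU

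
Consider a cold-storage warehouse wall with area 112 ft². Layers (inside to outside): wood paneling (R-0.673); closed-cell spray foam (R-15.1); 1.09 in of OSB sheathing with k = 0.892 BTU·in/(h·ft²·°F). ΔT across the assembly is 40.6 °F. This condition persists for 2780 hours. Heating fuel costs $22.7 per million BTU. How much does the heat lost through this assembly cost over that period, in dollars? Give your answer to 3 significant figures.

1.09/0.892 = 1.222
R_total = 0.673 + 15.1 + 1.222 = 16.99 ft²·°F·h/BTU
Q = 112 × 40.6 / 16.99 = 267.6 BTU/h
E = 267.6 × 2780 = 743800 BTU
Cost = 743800/10⁶ × 22.7 = $16.88

16.9 dollars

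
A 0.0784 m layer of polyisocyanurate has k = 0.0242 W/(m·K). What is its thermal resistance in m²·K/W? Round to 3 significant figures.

3.24 m²·K/W

R = L/k = 0.0784/0.0242 = 3.24 m²·K/W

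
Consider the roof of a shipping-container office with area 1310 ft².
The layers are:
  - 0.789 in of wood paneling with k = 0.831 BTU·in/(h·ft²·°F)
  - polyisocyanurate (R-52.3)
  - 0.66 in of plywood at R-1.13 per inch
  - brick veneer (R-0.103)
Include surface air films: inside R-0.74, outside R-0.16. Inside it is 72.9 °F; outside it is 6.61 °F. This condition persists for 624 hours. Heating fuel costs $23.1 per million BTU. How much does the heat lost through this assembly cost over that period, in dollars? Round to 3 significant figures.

22.8 dollars

0.789/0.831 = 0.9495
0.66 × 1.13 = 0.7458
R_total = 0.74 + 0.9495 + 52.3 + 0.7458 + 0.103 + 0.16 = 55 ft²·°F·h/BTU
Q = 1310 × (72.9 − 6.61) / 55 = 1579 BTU/h
E = 1579 × 624 = 985300 BTU
Cost = 985300/10⁶ × 23.1 = $22.76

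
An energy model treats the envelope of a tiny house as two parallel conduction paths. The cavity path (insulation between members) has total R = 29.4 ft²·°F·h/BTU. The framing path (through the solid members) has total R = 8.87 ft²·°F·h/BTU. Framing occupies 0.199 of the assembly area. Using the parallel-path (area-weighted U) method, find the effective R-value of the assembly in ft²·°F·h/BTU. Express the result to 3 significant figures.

20.1 ft²·°F·h/BTU

U_eff = 0.801/29.4 + 0.199/8.87 = 0.02724 + 0.02244 = 0.04968
R_eff = 1/U_eff = 20.13 ft²·°F·h/BTU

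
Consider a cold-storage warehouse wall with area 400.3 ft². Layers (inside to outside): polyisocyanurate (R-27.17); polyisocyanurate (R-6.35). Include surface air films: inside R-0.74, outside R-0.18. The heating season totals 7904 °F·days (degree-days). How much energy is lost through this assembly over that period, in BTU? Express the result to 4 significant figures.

2205000 BTU

R_total = 0.74 + 27.17 + 6.35 + 0.18 = 34.44 ft²·°F·h/BTU
E = A × HDD × 24 / R = 400.3 × 7904 × 24 / 34.44 = 2204900 BTU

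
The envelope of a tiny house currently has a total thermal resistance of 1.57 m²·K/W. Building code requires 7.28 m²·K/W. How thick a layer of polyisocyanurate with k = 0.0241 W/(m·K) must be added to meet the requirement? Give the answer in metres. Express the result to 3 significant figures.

0.138 m

ΔR = 7.28 − 1.57 = 5.71 m²·K/W
L = ΔR × k = 5.71 × 0.0241 = 0.1376 m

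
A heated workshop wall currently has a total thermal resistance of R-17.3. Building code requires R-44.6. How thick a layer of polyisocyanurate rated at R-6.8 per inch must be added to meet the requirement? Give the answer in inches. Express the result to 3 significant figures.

ΔR = 44.6 − 17.3 = 27.3 ft²·°F·h/BTU
L = ΔR / (R/in) = 27.3/6.8 = 4.015 in

4.01 in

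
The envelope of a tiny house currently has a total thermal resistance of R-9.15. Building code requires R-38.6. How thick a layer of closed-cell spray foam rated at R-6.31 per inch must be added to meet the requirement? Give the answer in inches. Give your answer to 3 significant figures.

ΔR = 38.6 − 9.15 = 29.45 ft²·°F·h/BTU
L = ΔR / (R/in) = 29.45/6.31 = 4.667 in

4.67 in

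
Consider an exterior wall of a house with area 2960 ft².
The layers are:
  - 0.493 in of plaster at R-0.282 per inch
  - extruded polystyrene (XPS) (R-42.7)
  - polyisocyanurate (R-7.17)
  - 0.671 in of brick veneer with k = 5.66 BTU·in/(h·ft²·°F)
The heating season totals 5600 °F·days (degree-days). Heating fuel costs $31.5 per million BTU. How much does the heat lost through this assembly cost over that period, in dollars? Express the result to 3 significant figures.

250 dollars

0.493 × 0.282 = 0.139
0.671/5.66 = 0.1186
R_total = 0.139 + 42.7 + 7.17 + 0.1186 = 50.13 ft²·°F·h/BTU
E = A × HDD × 24 / R = 2960 × 5600 × 24 / 50.13 = 7936000 BTU
Cost = 7936000/10⁶ × 31.5 = $250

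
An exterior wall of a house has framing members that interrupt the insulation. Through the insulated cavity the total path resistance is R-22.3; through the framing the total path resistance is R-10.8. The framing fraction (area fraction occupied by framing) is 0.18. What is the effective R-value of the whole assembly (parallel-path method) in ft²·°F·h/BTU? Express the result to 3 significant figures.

U_eff = 0.82/22.3 + 0.18/10.8 = 0.03677 + 0.01667 = 0.05344
R_eff = 1/U_eff = 18.71 ft²·°F·h/BTU

18.7 ft²·°F·h/BTU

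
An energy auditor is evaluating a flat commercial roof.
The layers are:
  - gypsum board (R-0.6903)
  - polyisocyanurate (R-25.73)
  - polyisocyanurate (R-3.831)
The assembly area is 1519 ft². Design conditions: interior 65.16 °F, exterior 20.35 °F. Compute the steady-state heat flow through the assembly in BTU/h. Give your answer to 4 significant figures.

R_total = 0.6903 + 25.73 + 3.831 = 30.251 ft²·°F·h/BTU
Q = A·ΔT/R = 1519 × (65.16 − 20.35) / 30.251 = 2250 BTU/h

2250 BTU/h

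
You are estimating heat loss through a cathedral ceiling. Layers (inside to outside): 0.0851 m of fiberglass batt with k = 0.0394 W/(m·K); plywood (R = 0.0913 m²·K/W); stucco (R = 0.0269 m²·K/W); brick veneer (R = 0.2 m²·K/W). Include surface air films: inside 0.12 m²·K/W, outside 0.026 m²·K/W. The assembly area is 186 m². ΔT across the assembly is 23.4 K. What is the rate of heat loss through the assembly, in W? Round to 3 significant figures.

0.0851/0.0394 = 2.16
R_total = 0.12 + 2.16 + 0.0913 + 0.0269 + 0.2 + 0.026 = 2.624 m²·K/W
Q = A·ΔT/R = 186 × 23.4 / 2.624 = 1659 W

1660 W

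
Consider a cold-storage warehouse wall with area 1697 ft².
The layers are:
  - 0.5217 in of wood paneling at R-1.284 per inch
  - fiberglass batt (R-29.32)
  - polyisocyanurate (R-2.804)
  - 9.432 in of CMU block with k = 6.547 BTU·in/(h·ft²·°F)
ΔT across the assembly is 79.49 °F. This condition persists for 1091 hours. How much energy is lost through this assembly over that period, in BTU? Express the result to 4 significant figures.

0.5217 × 1.284 = 0.66986
9.432/6.547 = 1.4407
R_total = 0.66986 + 29.32 + 2.804 + 1.4407 = 34.235 ft²·°F·h/BTU
Q = 1697 × 79.49 / 34.235 = 3940.3 BTU/h
E = 3940.3 × 1091 = 4298900 BTU

4299000 BTU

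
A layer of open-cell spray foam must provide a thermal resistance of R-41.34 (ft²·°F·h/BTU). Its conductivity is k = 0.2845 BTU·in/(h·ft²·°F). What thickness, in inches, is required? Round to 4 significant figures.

11.76 in

L = R × k = 41.34 × 0.2845 = 11.761 in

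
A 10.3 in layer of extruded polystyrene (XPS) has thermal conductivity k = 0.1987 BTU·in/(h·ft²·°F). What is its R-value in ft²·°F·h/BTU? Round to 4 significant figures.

R = L/k = 10.3/0.1987 = 51.837 ft²·°F·h/BTU

51.84 ft²·°F·h/BTU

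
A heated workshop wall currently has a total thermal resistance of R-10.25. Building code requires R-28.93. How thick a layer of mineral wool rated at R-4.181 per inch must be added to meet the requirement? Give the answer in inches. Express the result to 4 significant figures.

ΔR = 28.93 − 10.25 = 18.68 ft²·°F·h/BTU
L = ΔR / (R/in) = 18.68/4.181 = 4.4678 in

4.468 in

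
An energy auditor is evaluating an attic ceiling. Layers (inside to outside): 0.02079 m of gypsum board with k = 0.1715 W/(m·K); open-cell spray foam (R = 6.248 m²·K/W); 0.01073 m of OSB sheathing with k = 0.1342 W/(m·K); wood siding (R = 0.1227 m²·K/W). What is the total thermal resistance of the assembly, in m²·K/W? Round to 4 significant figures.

0.02079/0.1715 = 0.12122
0.01073/0.1342 = 0.079955
R_total = 0.12122 + 6.248 + 0.079955 + 0.1227 = 6.5719 m²·K/W

6.572 m²·K/W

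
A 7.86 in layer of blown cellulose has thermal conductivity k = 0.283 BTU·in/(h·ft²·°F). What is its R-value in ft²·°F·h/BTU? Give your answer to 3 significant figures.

R = L/k = 7.86/0.283 = 27.77 ft²·°F·h/BTU

27.8 ft²·°F·h/BTU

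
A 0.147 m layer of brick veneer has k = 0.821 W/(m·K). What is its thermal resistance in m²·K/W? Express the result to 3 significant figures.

R = L/k = 0.147/0.821 = 0.179 m²·K/W

0.179 m²·K/W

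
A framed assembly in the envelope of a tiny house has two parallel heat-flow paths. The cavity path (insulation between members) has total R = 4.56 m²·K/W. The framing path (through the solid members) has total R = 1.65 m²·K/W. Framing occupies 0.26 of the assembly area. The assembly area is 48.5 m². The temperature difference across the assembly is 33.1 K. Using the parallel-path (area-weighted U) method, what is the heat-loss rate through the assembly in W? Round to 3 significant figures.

U_eff = 0.74/4.56 + 0.26/1.65 = 0.1623 + 0.1576 = 0.3199
R_eff = 1/U_eff = 3.126 m²·K/W
Q = 48.5 × 33.1 / 3.126 = 513.5 W

513 W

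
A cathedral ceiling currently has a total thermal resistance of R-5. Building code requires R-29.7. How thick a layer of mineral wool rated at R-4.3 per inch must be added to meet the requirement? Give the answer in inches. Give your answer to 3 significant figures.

ΔR = 29.7 − 5 = 24.7 ft²·°F·h/BTU
L = ΔR / (R/in) = 24.7/4.3 = 5.744 in

5.74 in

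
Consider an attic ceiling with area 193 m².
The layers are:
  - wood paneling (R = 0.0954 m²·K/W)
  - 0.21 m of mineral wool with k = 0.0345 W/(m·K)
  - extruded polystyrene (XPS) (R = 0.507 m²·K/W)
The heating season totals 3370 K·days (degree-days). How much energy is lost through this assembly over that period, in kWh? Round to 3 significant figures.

2330 kWh

0.21/0.0345 = 6.087
R_total = 0.0954 + 6.087 + 0.507 = 6.689 m²·K/W
E = A × HDD × 24 / R / 1000 = 193 × 3370 × 24 / 6.689 / 1000 = 2334 kWh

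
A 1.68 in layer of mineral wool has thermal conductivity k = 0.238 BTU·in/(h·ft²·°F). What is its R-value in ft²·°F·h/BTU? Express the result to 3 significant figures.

R = L/k = 1.68/0.238 = 7.059 ft²·°F·h/BTU

7.06 ft²·°F·h/BTU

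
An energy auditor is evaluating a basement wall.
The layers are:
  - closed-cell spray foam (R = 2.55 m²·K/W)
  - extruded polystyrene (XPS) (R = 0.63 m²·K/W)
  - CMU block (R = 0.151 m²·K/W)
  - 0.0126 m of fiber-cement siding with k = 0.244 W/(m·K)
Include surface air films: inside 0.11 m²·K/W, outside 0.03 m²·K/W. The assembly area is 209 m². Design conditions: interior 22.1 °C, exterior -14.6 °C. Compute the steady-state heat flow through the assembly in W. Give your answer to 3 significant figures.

2180 W

0.0126/0.244 = 0.05164
R_total = 0.11 + 2.55 + 0.63 + 0.151 + 0.05164 + 0.03 = 3.523 m²·K/W
Q = A·ΔT/R = 209 × (22.1 − (-14.6)) / 3.523 = 2177 W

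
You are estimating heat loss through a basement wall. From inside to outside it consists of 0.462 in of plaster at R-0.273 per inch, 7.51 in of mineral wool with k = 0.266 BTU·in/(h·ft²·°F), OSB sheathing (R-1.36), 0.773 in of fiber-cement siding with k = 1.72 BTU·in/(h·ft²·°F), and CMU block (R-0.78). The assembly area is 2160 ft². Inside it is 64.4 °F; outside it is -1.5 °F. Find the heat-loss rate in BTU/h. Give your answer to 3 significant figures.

4600 BTU/h

0.462 × 0.273 = 0.1261
7.51/0.266 = 28.23
0.773/1.72 = 0.4494
R_total = 0.1261 + 28.23 + 1.36 + 0.4494 + 0.78 = 30.95 ft²·°F·h/BTU
Q = A·ΔT/R = 2160 × (64.4 − (-1.5)) / 30.95 = 4599 BTU/h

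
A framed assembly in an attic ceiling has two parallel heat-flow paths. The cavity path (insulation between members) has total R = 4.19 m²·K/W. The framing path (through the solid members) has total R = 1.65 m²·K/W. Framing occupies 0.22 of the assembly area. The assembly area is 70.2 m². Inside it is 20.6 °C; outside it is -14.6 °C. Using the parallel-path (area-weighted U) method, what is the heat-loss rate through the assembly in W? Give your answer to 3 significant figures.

789 W

U_eff = 0.78/4.19 + 0.22/1.65 = 0.1862 + 0.1333 = 0.3195
R_eff = 1/U_eff = 3.13 m²·K/W
Q = 70.2 × (20.6 − (-14.6)) / 3.13 = 789.5 W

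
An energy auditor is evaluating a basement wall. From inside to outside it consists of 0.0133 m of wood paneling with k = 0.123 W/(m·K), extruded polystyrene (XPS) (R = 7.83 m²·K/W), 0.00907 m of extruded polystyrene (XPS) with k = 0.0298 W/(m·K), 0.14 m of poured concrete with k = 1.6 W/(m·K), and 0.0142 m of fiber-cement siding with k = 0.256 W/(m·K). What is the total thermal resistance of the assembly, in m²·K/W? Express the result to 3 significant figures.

8.39 m²·K/W

0.0133/0.123 = 0.1081
0.00907/0.0298 = 0.3044
0.14/1.6 = 0.0875
0.0142/0.256 = 0.05547
R_total = 0.1081 + 7.83 + 0.3044 + 0.0875 + 0.05547 = 8.385 m²·K/W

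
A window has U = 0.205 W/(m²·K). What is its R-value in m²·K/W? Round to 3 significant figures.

4.88 m²·K/W

R = 1/U = 1/0.205 = 4.878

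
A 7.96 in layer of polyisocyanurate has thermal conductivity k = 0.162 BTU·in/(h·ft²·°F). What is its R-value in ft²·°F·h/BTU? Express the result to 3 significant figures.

R = L/k = 7.96/0.162 = 49.14 ft²·°F·h/BTU

49.1 ft²·°F·h/BTU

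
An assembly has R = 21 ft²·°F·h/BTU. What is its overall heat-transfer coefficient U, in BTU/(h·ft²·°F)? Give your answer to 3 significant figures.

0.0476 BTU/(h·ft²·°F)

U = 1/R = 1/21 = 0.04762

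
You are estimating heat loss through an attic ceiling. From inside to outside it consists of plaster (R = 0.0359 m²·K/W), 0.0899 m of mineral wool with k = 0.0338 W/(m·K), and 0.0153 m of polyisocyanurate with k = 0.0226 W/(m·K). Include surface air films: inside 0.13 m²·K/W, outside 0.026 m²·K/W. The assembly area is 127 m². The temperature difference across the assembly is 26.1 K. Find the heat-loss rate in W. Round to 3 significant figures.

939 W

0.0899/0.0338 = 2.66
0.0153/0.0226 = 0.677
R_total = 0.13 + 0.0359 + 2.66 + 0.677 + 0.026 = 3.529 m²·K/W
Q = A·ΔT/R = 127 × 26.1 / 3.529 = 939.4 W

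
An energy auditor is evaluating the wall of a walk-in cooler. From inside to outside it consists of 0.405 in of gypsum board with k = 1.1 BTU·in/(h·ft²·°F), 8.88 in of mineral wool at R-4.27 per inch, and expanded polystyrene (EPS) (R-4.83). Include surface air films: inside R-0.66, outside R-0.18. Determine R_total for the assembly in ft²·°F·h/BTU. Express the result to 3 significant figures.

44.0 ft²·°F·h/BTU

0.405/1.1 = 0.3682
8.88 × 4.27 = 37.92
R_total = 0.66 + 0.3682 + 37.92 + 4.83 + 0.18 = 43.96 ft²·°F·h/BTU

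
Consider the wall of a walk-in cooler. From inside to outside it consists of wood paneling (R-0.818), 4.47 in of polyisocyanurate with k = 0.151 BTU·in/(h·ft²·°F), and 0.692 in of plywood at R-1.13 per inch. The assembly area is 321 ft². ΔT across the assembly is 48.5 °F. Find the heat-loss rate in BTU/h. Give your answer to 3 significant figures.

499 BTU/h

4.47/0.151 = 29.6
0.692 × 1.13 = 0.782
R_total = 0.818 + 29.6 + 0.782 = 31.2 ft²·°F·h/BTU
Q = A·ΔT/R = 321 × 48.5 / 31.2 = 498.9 BTU/h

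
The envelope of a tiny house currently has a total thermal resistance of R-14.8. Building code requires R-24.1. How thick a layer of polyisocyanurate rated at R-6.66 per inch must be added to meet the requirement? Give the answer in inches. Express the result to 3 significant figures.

ΔR = 24.1 − 14.8 = 9.3 ft²·°F·h/BTU
L = ΔR / (R/in) = 9.3/6.66 = 1.396 in

1.40 in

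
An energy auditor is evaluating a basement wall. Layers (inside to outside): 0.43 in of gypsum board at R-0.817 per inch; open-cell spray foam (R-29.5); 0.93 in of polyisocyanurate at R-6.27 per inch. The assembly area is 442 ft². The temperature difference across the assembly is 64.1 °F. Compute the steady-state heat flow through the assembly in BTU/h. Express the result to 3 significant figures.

794 BTU/h

0.43 × 0.817 = 0.3513
0.93 × 6.27 = 5.831
R_total = 0.3513 + 29.5 + 5.831 = 35.68 ft²·°F·h/BTU
Q = A·ΔT/R = 442 × 64.1 / 35.68 = 794 BTU/h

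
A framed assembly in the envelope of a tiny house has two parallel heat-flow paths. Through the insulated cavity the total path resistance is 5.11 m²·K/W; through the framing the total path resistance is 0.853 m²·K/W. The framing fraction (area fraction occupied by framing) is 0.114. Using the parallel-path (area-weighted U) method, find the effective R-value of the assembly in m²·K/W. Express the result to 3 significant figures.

U_eff = 0.886/5.11 + 0.114/0.853 = 0.1734 + 0.1336 = 0.307
R_eff = 1/U_eff = 3.257 m²·K/W

3.26 m²·K/W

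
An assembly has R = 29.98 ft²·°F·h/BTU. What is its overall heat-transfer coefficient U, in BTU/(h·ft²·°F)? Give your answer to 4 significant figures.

0.03336 BTU/(h·ft²·°F)

U = 1/R = 1/29.98 = 0.033356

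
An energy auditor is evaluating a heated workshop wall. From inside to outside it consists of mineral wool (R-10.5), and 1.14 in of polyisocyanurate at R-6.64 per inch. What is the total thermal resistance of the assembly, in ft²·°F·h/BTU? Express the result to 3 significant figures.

18.1 ft²·°F·h/BTU

1.14 × 6.64 = 7.57
R_total = 10.5 + 7.57 = 18.07 ft²·°F·h/BTU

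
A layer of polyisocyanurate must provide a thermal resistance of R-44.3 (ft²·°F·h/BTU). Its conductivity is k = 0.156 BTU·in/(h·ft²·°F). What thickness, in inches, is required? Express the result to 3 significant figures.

6.91 in

L = R × k = 44.3 × 0.156 = 6.911 in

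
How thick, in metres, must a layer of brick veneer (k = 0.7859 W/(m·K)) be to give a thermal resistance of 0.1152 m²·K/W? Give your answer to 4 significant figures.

0.09054 m

L = R·k = 0.1152 × 0.7859 = 0.090536 m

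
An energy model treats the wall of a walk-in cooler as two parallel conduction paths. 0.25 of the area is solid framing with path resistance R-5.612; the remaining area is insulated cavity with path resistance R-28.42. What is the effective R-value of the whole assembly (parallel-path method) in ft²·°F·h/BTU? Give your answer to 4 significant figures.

U_eff = 0.75/28.42 + 0.25/5.612 = 0.02639 + 0.044547 = 0.070937
R_eff = 1/U_eff = 14.097 ft²·°F·h/BTU

14.10 ft²·°F·h/BTU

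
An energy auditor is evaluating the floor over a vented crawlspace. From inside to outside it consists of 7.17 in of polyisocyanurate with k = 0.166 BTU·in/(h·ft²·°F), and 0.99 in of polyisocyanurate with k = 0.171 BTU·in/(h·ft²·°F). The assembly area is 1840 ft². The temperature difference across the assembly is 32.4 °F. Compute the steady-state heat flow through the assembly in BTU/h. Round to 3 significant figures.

1220 BTU/h

7.17/0.166 = 43.19
0.99/0.171 = 5.789
R_total = 43.19 + 5.789 = 48.98 ft²·°F·h/BTU
Q = A·ΔT/R = 1840 × 32.4 / 48.98 = 1217 BTU/h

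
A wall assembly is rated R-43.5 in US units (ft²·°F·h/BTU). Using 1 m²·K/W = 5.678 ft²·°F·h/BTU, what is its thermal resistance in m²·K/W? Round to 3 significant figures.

R_SI = 43.5/5.678 = 7.661

7.66 m²·K/W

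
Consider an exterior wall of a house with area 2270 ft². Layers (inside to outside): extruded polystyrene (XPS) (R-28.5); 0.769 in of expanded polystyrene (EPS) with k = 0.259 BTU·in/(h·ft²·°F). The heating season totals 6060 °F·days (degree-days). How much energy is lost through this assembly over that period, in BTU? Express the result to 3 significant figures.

0.769/0.259 = 2.969
R_total = 28.5 + 2.969 = 31.47 ft²·°F·h/BTU
E = A × HDD × 24 / R = 2270 × 6060 × 24 / 31.47 = 10490000 BTU

10500000 BTU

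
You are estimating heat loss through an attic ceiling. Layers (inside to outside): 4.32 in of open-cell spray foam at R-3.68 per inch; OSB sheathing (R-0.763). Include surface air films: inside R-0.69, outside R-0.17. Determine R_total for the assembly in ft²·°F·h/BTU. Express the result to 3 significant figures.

17.5 ft²·°F·h/BTU

4.32 × 3.68 = 15.9
R_total = 0.69 + 15.9 + 0.763 + 0.17 = 17.52 ft²·°F·h/BTU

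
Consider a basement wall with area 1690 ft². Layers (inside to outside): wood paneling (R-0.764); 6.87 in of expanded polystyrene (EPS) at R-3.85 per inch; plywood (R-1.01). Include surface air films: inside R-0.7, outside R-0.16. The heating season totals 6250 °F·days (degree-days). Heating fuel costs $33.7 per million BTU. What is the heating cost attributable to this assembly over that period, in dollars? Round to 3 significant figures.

294 dollars

6.87 × 3.85 = 26.45
R_total = 0.7 + 0.764 + 26.45 + 1.01 + 0.16 = 29.08 ft²·°F·h/BTU
E = A × HDD × 24 / R = 1690 × 6250 × 24 / 29.08 = 8716000 BTU
Cost = 8716000/10⁶ × 33.7 = $293.7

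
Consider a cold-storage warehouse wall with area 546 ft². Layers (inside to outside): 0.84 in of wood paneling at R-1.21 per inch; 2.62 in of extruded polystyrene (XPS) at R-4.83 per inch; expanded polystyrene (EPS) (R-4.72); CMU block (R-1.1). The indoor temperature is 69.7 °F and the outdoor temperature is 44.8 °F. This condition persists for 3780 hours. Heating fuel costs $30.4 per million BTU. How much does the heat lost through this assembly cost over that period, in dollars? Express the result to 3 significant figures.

0.84 × 1.21 = 1.016
2.62 × 4.83 = 12.65
R_total = 1.016 + 12.65 + 4.72 + 1.1 = 19.49 ft²·°F·h/BTU
Q = 546 × (69.7 − 44.8) / 19.49 = 697.5 BTU/h
E = 697.5 × 3780 = 2637000 BTU
Cost = 2637000/10⁶ × 30.4 = $80.15

80.2 dollars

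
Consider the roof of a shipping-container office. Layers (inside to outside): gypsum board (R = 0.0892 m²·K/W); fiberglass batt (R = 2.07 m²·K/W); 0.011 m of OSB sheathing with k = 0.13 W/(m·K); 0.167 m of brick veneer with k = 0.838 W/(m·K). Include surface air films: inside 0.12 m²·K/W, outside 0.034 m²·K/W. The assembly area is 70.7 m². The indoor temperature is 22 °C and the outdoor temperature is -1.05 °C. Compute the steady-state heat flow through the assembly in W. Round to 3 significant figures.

627 W

0.011/0.13 = 0.08462
0.167/0.838 = 0.1993
R_total = 0.12 + 0.0892 + 2.07 + 0.08462 + 0.1993 + 0.034 = 2.597 m²·K/W
Q = A·ΔT/R = 70.7 × (22 − (-1.05)) / 2.597 = 627.5 W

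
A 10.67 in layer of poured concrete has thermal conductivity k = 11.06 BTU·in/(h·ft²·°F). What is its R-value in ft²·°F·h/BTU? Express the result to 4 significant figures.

R = L/k = 10.67/11.06 = 0.96474 ft²·°F·h/BTU

0.9647 ft²·°F·h/BTU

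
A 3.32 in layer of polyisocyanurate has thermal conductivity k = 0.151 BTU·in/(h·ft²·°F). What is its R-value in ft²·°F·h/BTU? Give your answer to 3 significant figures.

R = L/k = 3.32/0.151 = 21.99 ft²·°F·h/BTU

22.0 ft²·°F·h/BTU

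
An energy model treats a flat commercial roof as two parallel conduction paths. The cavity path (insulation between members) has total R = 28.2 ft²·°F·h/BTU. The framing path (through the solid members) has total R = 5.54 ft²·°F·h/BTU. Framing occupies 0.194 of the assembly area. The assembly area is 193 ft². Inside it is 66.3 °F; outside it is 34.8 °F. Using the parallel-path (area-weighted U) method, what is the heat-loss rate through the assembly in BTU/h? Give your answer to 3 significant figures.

387 BTU/h

U_eff = 0.806/28.2 + 0.194/5.54 = 0.02858 + 0.03502 = 0.0636
R_eff = 1/U_eff = 15.72 ft²·°F·h/BTU
Q = 193 × (66.3 − 34.8) / 15.72 = 386.7 BTU/h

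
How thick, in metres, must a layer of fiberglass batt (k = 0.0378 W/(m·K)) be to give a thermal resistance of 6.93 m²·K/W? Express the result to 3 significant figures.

0.262 m

L = R·k = 6.93 × 0.0378 = 0.262 m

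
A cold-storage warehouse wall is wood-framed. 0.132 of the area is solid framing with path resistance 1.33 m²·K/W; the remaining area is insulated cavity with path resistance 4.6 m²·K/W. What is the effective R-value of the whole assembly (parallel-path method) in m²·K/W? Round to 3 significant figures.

U_eff = 0.868/4.6 + 0.132/1.33 = 0.1887 + 0.09925 = 0.2879
R_eff = 1/U_eff = 3.473 m²·K/W

3.47 m²·K/W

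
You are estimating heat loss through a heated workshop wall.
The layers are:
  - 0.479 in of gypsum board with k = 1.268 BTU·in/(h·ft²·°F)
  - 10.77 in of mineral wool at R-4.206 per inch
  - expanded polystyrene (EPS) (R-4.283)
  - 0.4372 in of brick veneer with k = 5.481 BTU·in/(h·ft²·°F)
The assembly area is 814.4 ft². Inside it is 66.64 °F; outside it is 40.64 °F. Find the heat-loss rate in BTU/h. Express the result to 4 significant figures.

0.479/1.268 = 0.37776
10.77 × 4.206 = 45.299
0.4372/5.481 = 0.079766
R_total = 0.37776 + 45.299 + 4.283 + 0.079766 = 50.039 ft²·°F·h/BTU
Q = A·ΔT/R = 814.4 × (66.64 − 40.64) / 50.039 = 423.16 BTU/h

423.2 BTU/h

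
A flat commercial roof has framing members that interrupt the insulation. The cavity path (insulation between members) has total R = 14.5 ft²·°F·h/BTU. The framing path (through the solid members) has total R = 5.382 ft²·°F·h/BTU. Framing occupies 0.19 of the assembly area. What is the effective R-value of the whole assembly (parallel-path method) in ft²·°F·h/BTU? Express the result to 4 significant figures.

U_eff = 0.81/14.5 + 0.19/5.382 = 0.055862 + 0.035303 = 0.091165
R_eff = 1/U_eff = 10.969 ft²·°F·h/BTU

10.97 ft²·°F·h/BTU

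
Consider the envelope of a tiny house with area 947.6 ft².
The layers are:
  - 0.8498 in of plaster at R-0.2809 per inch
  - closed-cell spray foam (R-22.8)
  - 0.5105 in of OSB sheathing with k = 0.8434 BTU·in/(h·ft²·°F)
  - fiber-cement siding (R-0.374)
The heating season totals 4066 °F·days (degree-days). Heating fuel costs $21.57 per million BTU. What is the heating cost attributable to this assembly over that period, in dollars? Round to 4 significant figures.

0.8498 × 0.2809 = 0.23871
0.5105/0.8434 = 0.60529
R_total = 0.23871 + 22.8 + 0.60529 + 0.374 = 24.018 ft²·°F·h/BTU
E = A × HDD × 24 / R = 947.6 × 4066 × 24 / 24.018 = 3850100 BTU
Cost = 3850100/10⁶ × 21.57 = $83.046

83.05 dollars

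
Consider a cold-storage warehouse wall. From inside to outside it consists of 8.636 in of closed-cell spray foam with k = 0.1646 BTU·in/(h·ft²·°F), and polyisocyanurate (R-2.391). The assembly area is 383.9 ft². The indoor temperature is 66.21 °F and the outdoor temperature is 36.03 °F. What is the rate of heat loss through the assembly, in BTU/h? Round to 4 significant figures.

8.636/0.1646 = 52.467
R_total = 52.467 + 2.391 = 54.858 ft²·°F·h/BTU
Q = A·ΔT/R = 383.9 × (66.21 − 36.03) / 54.858 = 211.2 BTU/h

211.2 BTU/h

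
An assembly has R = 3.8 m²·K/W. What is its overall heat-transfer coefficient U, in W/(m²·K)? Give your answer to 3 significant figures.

0.263 W/(m²·K)

U = 1/R = 1/3.8 = 0.2632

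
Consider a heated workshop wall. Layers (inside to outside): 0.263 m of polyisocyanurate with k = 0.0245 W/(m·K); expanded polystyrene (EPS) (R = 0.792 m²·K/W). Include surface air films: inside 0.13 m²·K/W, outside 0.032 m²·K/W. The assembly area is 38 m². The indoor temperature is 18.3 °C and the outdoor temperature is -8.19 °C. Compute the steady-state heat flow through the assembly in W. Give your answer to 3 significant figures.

86.1 W

0.263/0.0245 = 10.73
R_total = 0.13 + 10.73 + 0.792 + 0.032 = 11.69 m²·K/W
Q = A·ΔT/R = 38 × (18.3 − (-8.19)) / 11.69 = 86.12 W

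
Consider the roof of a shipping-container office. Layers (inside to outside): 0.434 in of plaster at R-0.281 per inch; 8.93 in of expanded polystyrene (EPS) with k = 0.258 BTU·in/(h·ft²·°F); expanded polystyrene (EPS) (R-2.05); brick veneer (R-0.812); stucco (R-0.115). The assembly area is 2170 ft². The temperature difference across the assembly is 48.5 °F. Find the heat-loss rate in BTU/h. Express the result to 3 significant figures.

0.434 × 0.281 = 0.122
8.93/0.258 = 34.61
R_total = 0.122 + 34.61 + 2.05 + 0.812 + 0.115 = 37.71 ft²·°F·h/BTU
Q = A·ΔT/R = 2170 × 48.5 / 37.71 = 2791 BTU/h

2790 BTU/h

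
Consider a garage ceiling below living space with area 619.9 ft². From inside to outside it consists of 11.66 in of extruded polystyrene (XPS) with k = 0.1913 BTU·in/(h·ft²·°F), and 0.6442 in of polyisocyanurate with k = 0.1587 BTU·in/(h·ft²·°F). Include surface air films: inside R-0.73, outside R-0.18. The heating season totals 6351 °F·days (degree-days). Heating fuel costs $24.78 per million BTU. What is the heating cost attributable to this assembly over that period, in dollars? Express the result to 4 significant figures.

11.66/0.1913 = 60.951
0.6442/0.1587 = 4.0592
R_total = 0.73 + 60.951 + 4.0592 + 0.18 = 65.921 ft²·°F·h/BTU
E = A × HDD × 24 / R = 619.9 × 6351 × 24 / 65.921 = 1433400 BTU
Cost = 1433400/10⁶ × 24.78 = $35.519

35.52 dollars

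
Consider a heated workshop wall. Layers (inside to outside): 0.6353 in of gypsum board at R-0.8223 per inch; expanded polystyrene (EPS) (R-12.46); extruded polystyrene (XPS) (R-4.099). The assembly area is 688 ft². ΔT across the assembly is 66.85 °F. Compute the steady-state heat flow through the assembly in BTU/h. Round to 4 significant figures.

2693 BTU/h

0.6353 × 0.8223 = 0.52241
R_total = 0.52241 + 12.46 + 4.099 = 17.081 ft²·°F·h/BTU
Q = A·ΔT/R = 688 × 66.85 / 17.081 = 2692.6 BTU/h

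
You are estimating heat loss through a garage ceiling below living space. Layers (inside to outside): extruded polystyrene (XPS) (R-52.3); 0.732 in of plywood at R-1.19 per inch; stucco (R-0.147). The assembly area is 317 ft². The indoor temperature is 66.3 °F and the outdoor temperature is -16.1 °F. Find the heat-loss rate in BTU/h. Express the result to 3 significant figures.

490 BTU/h

0.732 × 1.19 = 0.8711
R_total = 52.3 + 0.8711 + 0.147 = 53.32 ft²·°F·h/BTU
Q = A·ΔT/R = 317 × (66.3 − (-16.1)) / 53.32 = 489.9 BTU/h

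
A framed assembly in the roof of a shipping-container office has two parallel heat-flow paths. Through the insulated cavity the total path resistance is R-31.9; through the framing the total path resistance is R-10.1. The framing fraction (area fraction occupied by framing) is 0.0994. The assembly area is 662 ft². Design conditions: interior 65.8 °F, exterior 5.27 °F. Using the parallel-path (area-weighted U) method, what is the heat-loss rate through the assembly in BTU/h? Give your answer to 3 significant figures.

1530 BTU/h

U_eff = 0.9006/31.9 + 0.0994/10.1 = 0.02823 + 0.009842 = 0.03807
R_eff = 1/U_eff = 26.26 ft²·°F·h/BTU
Q = 662 × (65.8 − 5.27) / 26.26 = 1526 BTU/h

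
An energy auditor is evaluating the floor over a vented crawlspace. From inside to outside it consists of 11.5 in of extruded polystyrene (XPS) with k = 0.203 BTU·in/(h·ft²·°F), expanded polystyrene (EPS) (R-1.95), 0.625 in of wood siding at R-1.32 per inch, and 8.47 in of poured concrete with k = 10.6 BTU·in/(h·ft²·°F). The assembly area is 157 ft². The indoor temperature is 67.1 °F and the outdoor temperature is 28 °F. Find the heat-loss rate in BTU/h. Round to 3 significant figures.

11.5/0.203 = 56.65
0.625 × 1.32 = 0.825
8.47/10.6 = 0.7991
R_total = 56.65 + 1.95 + 0.825 + 0.7991 = 60.22 ft²·°F·h/BTU
Q = A·ΔT/R = 157 × (67.1 − 28) / 60.22 = 101.9 BTU/h

102 BTU/h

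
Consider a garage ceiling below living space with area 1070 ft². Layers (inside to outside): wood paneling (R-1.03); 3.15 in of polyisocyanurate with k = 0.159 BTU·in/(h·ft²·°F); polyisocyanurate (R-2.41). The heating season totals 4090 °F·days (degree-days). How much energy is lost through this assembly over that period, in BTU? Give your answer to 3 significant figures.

4520000 BTU

3.15/0.159 = 19.81
R_total = 1.03 + 19.81 + 2.41 = 23.25 ft²·°F·h/BTU
E = A × HDD × 24 / R = 1070 × 4090 × 24 / 23.25 = 4517000 BTU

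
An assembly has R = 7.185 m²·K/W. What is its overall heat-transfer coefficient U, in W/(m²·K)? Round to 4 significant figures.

0.1392 W/(m²·K)

U = 1/R = 1/7.185 = 0.13918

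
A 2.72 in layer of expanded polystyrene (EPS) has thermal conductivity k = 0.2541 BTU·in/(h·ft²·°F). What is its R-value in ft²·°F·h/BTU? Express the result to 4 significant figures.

R = L/k = 2.72/0.2541 = 10.704 ft²·°F·h/BTU

10.70 ft²·°F·h/BTU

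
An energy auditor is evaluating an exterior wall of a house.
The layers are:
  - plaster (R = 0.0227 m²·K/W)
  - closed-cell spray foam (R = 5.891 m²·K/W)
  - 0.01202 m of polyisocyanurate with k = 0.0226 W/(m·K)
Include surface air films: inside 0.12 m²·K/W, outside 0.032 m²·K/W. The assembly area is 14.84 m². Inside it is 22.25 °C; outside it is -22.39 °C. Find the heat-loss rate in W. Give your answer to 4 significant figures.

100.4 W

0.01202/0.0226 = 0.53186
R_total = 0.12 + 0.0227 + 5.891 + 0.53186 + 0.032 = 6.5976 m²·K/W
Q = A·ΔT/R = 14.84 × (22.25 − (-22.39)) / 6.5976 = 100.41 W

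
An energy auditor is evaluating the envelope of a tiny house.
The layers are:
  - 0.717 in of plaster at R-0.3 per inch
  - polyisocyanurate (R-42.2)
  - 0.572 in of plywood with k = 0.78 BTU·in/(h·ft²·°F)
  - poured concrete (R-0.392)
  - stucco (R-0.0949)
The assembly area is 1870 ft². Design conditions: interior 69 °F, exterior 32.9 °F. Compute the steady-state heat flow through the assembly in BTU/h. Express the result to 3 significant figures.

1550 BTU/h

0.717 × 0.3 = 0.2151
0.572/0.78 = 0.7333
R_total = 0.2151 + 42.2 + 0.7333 + 0.392 + 0.0949 = 43.64 ft²·°F·h/BTU
Q = A·ΔT/R = 1870 × (69 − 32.9) / 43.64 = 1547 BTU/h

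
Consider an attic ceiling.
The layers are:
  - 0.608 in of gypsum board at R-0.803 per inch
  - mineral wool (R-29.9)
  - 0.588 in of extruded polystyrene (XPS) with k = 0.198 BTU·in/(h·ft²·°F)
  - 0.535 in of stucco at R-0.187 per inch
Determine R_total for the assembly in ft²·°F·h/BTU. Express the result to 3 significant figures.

0.608 × 0.803 = 0.4882
0.588/0.198 = 2.97
0.535 × 0.187 = 0.1
R_total = 0.4882 + 29.9 + 2.97 + 0.1 = 33.46 ft²·°F·h/BTU

33.5 ft²·°F·h/BTU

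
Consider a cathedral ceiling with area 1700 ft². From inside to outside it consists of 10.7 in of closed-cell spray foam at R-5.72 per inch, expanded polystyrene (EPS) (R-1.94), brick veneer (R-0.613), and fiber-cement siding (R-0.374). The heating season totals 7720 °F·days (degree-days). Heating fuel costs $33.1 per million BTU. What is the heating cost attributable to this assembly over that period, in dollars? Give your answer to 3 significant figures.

10.7 × 5.72 = 61.2
R_total = 61.2 + 1.94 + 0.613 + 0.374 = 64.13 ft²·°F·h/BTU
E = A × HDD × 24 / R = 1700 × 7720 × 24 / 64.13 = 4911000 BTU
Cost = 4911000/10⁶ × 33.1 = $162.6

163 dollars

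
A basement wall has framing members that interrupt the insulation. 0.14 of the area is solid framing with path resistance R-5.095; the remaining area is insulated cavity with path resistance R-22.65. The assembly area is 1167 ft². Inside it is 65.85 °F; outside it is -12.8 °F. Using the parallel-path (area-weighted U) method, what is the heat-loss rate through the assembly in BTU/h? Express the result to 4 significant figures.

U_eff = 0.86/22.65 + 0.14/5.095 = 0.037969 + 0.027478 = 0.065447
R_eff = 1/U_eff = 15.28 ft²·°F·h/BTU
Q = 1167 × (65.85 − (-12.8)) / 15.28 = 6007 BTU/h

6007 BTU/h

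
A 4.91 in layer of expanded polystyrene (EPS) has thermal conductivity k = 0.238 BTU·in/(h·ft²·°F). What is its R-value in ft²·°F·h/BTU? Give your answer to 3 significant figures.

R = L/k = 4.91/0.238 = 20.63 ft²·°F·h/BTU

20.6 ft²·°F·h/BTU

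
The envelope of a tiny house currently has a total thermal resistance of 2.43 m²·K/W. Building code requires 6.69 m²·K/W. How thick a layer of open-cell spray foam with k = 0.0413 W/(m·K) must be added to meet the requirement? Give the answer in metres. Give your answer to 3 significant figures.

0.176 m

ΔR = 6.69 − 2.43 = 4.26 m²·K/W
L = ΔR × k = 4.26 × 0.0413 = 0.1759 m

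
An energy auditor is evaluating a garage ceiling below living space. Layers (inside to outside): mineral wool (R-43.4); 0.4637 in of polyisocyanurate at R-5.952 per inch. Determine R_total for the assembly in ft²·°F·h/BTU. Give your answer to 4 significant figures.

0.4637 × 5.952 = 2.7599
R_total = 43.4 + 2.7599 = 46.16 ft²·°F·h/BTU

46.16 ft²·°F·h/BTU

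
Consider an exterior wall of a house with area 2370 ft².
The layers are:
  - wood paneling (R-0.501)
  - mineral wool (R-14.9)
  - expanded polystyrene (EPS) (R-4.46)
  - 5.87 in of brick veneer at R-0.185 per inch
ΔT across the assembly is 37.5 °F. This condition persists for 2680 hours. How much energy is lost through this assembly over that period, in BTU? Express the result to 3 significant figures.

5.87 × 0.185 = 1.086
R_total = 0.501 + 14.9 + 4.46 + 1.086 = 20.95 ft²·°F·h/BTU
Q = 2370 × 37.5 / 20.95 = 4243 BTU/h
E = 4243 × 2680 = 11370000 BTU

11400000 BTU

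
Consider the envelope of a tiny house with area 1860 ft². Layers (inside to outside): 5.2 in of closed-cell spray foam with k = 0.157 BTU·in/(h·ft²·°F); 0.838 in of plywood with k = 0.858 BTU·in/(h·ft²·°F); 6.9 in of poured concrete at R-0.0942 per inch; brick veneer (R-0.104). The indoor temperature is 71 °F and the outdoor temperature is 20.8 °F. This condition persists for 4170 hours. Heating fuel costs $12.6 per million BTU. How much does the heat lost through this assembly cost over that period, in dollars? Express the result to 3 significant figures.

5.2/0.157 = 33.12
0.838/0.858 = 0.9767
6.9 × 0.0942 = 0.65
R_total = 33.12 + 0.9767 + 0.65 + 0.104 = 34.85 ft²·°F·h/BTU
Q = 1860 × (71 − 20.8) / 34.85 = 2679 BTU/h
E = 2679 × 4170 = 11170000 BTU
Cost = 11170000/10⁶ × 12.6 = $140.8

141 dollars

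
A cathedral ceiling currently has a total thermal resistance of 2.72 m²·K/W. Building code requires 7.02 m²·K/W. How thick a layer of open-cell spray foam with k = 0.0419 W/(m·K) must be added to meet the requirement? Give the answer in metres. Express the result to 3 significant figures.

0.180 m

ΔR = 7.02 − 2.72 = 4.3 m²·K/W
L = ΔR × k = 4.3 × 0.0419 = 0.1802 m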